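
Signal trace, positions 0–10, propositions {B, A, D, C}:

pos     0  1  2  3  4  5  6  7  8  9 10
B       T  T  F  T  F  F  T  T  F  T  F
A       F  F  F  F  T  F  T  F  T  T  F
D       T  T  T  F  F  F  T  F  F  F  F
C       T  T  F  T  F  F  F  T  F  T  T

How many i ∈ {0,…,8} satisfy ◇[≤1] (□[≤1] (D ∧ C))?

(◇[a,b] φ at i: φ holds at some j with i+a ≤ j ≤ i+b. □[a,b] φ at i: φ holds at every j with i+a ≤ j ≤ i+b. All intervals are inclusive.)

1

Evaluate at each i in [0,8]:
  i=0: ✓ (witness j=0)
  i=1: ✗ (none in [1,2])
  i=2: ✗ (none in [2,3])
  i=3: ✗ (none in [3,4])
  i=4: ✗ (none in [4,5])
  i=5: ✗ (none in [5,6])
  i=6: ✗ (none in [6,7])
  i=7: ✗ (none in [7,8])
  i=8: ✗ (none in [8,9])
Positions where it holds: {0} → 1.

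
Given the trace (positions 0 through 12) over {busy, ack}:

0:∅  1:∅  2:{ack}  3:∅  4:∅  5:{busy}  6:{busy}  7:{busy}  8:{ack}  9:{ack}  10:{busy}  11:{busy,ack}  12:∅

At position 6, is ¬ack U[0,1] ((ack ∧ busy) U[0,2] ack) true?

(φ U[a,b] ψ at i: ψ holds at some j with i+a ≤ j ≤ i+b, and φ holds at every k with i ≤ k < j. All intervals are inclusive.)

Need some j in [6,7] with ((ack ∧ busy) U[0,2] ack), and ¬ack at every k in [6,j-1].
  j=6: ((ack ∧ busy) U[0,2] ack) — fails.
  j=7: ((ack ∧ busy) U[0,2] ack) — fails.
No j in the window works → until fails.

Does not hold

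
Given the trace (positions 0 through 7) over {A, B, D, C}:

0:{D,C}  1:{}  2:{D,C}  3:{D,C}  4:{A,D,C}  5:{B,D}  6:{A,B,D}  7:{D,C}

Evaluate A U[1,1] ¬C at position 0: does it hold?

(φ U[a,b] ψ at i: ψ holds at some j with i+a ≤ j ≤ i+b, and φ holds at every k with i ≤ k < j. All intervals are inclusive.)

Does not hold

Need some j in [1,1] with ¬C, and A at every k in [0,j-1].
  j=1: ¬C holds, but A fails at k=0 → not this j.
No j in the window works → until fails.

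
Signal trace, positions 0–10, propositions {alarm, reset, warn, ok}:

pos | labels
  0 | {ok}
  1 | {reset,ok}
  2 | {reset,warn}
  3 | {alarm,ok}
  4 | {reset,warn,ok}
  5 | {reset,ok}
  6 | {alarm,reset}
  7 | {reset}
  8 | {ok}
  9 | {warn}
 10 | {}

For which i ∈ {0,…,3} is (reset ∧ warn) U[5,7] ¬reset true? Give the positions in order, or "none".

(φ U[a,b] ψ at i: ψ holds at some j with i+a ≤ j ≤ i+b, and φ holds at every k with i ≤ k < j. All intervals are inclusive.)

Evaluate at each i in [0,3]:
  i=0: ✗ (no rhs in [5,7])
  i=1: ✗ (lhs fails at k=1 before rhs at j=8)
  i=2: ✗ (lhs fails at k=3 before rhs at j=8)
  i=3: ✗ (lhs fails at k=3 before rhs at j=8)

none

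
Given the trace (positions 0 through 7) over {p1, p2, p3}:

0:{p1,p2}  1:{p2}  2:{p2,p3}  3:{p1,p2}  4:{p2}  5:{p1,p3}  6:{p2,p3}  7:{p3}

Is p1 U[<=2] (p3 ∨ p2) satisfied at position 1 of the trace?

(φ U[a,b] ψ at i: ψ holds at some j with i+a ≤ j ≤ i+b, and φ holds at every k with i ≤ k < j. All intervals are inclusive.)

Yes

Need some j in [1,3] with (p3 ∨ p2), and p1 at every k in [1,j-1].
  j=1: (p3 ∨ p2) holds; no prefix to check → satisfied.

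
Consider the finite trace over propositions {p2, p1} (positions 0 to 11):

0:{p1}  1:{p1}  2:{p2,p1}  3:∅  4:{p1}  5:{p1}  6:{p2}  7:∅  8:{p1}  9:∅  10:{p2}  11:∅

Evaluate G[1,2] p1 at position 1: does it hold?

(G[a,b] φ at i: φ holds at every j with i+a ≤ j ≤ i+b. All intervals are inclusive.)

Does not hold

Check p1 at every j in [2,3]:
  j=2: true
  j=3: false
Fails at j=3 → formula fails.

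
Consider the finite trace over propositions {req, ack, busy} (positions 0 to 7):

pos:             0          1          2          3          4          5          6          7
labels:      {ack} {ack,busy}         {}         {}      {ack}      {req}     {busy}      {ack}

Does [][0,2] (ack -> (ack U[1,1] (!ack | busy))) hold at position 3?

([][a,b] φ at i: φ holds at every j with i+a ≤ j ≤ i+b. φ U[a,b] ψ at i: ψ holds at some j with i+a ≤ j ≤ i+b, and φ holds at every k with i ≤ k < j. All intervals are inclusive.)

Holds

Check (ack -> (ack U[1,1] (!ack | busy))) at every j in [3,5]:
  j=3: antecedent false → ✓
  j=4: antecedent true; consequent holds → ✓
  j=5: antecedent false → ✓
All positions satisfy it → formula holds.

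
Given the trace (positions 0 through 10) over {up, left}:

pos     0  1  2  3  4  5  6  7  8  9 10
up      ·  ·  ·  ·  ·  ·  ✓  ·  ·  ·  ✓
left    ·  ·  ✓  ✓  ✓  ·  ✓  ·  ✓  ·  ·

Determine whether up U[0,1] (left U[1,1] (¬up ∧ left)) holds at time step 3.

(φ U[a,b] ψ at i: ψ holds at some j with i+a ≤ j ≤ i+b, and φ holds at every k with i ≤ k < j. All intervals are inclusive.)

Need some j in [3,4] with (left U[1,1] (¬up ∧ left)), and up at every k in [3,j-1].
  j=3: (left U[1,1] (¬up ∧ left)) holds; no prefix to check → satisfied.

True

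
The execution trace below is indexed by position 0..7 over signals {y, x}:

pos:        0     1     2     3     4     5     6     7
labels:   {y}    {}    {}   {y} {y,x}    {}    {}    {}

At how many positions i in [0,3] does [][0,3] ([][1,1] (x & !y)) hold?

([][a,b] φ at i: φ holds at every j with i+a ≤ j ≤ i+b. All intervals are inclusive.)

0

Evaluate at each i in [0,3]:
  i=0: ✗ (fails at j=0)
  i=1: ✗ (fails at j=1)
  i=2: ✗ (fails at j=2)
  i=3: ✗ (fails at j=3)
Positions where it holds: {} → 0.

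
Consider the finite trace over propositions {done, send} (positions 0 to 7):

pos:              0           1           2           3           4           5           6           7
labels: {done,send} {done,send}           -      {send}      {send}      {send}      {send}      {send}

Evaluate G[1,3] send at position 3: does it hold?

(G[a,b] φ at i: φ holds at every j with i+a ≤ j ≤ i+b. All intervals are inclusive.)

Check send at every j in [4,6]:
  j=4: true
  j=5: true
  j=6: true
All positions satisfy it → formula holds.

Yes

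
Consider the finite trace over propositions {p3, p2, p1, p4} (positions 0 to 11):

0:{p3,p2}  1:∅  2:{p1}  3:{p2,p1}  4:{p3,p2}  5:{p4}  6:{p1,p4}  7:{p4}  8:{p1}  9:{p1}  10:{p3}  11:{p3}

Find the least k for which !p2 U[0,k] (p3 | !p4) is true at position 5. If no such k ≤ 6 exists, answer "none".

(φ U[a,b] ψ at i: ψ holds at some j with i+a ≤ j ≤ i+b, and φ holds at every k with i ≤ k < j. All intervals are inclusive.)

3

Need earliest j ≥ 5 with (p3 | !p4), and !p2 at every k in [5,j-1].
  j=5: rhs fails.
  j=6: rhs fails.
  j=7: rhs fails.
  j=8: rhs holds; lhs holds on [5,7]. k = 3.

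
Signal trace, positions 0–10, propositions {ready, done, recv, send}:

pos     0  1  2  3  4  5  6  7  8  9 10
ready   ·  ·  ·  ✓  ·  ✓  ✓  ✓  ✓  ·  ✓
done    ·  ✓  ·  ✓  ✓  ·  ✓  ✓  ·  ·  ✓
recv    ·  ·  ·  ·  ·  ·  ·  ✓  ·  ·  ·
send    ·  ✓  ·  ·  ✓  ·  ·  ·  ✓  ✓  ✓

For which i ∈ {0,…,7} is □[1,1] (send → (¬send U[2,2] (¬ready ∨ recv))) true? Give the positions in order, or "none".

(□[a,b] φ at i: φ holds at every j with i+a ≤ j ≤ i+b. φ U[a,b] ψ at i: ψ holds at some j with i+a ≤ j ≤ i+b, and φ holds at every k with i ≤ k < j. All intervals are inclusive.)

Evaluate at each i in [0,7]:
  i=0: ✗ (fails at j=1)
  i=1: ✓ (all of [2,2])
  i=2: ✓ (all of [3,3])
  i=3: ✗ (fails at j=4)
  i=4: ✓ (all of [5,5])
  i=5: ✓ (all of [6,6])
  i=6: ✓ (all of [7,7])
  i=7: ✗ (fails at j=8)

1, 2, 4, 5, 6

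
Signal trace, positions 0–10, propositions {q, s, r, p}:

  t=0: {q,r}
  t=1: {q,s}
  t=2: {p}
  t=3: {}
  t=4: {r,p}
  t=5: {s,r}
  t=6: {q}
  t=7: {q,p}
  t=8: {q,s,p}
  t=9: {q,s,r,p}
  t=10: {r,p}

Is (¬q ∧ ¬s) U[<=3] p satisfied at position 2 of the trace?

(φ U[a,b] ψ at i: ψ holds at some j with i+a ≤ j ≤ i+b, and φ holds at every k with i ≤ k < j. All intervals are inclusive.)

Yes

Need some j in [2,5] with p, and (¬q ∧ ¬s) at every k in [2,j-1].
  j=2: p holds; no prefix to check → satisfied.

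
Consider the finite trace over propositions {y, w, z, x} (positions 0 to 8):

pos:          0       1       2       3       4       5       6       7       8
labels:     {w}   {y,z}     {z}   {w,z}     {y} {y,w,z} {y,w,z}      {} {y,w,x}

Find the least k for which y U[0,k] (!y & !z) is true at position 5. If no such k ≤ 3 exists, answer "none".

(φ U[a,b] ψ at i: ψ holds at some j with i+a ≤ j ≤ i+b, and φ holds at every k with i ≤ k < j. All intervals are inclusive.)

Need earliest j ≥ 5 with (!y & !z), and y at every k in [5,j-1].
  j=5: rhs fails.
  j=6: rhs fails.
  j=7: rhs holds; lhs holds on [5,6]. k = 2.

2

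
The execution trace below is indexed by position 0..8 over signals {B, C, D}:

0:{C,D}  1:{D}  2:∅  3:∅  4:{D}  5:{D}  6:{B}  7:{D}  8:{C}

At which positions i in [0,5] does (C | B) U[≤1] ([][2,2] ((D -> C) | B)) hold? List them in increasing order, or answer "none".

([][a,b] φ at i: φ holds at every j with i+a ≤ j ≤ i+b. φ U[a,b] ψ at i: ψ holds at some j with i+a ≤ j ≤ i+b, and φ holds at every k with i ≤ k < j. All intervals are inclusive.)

0, 1, 4

Evaluate at each i in [0,5]:
  i=0: ✓ (rhs at j=0)
  i=1: ✓ (rhs at j=1)
  i=2: ✗ (no rhs in [2,3])
  i=3: ✗ (lhs fails at k=3 before rhs at j=4)
  i=4: ✓ (rhs at j=4)
  i=5: ✗ (lhs fails at k=5 before rhs at j=6)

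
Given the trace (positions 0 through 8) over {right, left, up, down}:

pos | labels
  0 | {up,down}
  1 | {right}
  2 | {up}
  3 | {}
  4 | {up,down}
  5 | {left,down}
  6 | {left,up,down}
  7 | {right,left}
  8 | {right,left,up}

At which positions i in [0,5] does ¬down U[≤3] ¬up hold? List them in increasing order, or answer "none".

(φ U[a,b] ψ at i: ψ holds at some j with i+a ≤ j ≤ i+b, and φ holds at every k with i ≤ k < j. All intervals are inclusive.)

Evaluate at each i in [0,5]:
  i=0: ✗ (lhs fails at k=0 before rhs at j=1)
  i=1: ✓ (rhs at j=1)
  i=2: ✓ (rhs at j=3; lhs holds on [2,2])
  i=3: ✓ (rhs at j=3)
  i=4: ✗ (lhs fails at k=4 before rhs at j=5)
  i=5: ✓ (rhs at j=5)

1, 2, 3, 5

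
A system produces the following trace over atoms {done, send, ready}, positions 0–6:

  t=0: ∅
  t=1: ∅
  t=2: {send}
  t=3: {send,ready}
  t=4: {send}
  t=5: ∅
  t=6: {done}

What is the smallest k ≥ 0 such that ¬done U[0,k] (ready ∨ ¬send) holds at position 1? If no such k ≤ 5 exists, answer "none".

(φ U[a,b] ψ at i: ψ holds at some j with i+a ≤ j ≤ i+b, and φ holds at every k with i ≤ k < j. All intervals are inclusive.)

Need earliest j ≥ 1 with (ready ∨ ¬send), and ¬done at every k in [1,j-1].
  j=1: rhs holds (empty prefix). k = 0.

0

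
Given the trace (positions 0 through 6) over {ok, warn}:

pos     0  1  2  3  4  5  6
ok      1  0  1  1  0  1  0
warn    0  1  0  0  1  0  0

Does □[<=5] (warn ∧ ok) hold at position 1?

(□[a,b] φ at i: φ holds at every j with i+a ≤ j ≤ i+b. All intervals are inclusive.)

False

Check (warn ∧ ok) at every j in [1,6]:
  j=1: false
  j=2: false
  j=3: false
  j=4: false
  j=5: false
  j=6: false
Fails at j=1 → formula fails.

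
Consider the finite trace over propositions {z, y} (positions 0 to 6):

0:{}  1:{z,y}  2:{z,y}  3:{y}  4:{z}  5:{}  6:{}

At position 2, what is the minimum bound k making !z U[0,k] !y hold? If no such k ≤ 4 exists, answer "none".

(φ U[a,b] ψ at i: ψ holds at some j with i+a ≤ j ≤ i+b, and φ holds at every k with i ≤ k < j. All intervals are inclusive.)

none

Need earliest j ≥ 2 with !y, and !z at every k in [2,j-1].
  j=2: rhs fails.
  j=3: rhs fails.
  j=4: rhs holds but lhs fails at k=2.
  j=5: rhs holds but lhs fails at k=2.
  j=6: rhs holds but lhs fails at k=2.
No witness within the range → none.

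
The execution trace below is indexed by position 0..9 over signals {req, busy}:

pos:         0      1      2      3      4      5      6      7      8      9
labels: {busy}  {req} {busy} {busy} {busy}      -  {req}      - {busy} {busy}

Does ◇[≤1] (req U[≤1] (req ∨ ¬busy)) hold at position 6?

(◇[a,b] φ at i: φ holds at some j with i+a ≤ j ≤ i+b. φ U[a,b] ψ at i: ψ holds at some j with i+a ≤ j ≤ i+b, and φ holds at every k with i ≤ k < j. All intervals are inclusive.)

Yes

Check (req U[≤1] (req ∨ ¬busy)) at each j in [6,7]:
  j=6: holds
  j=7: holds
Found at j=6 → formula holds.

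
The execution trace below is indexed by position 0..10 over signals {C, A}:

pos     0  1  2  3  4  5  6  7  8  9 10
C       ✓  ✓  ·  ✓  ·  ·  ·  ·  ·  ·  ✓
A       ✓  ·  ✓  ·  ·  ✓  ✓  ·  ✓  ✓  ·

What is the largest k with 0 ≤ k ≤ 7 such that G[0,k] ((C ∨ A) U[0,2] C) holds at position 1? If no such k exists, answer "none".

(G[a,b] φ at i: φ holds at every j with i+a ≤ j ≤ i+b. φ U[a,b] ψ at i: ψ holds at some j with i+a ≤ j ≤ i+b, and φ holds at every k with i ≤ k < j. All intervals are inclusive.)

((C ∨ A) U[0,2] C) must hold from j=1 onward; find where it first fails.
  j=1: holds
  j=2: holds
  j=3: holds
  j=4: fails
Holds on [1,3], so largest k = 2.

2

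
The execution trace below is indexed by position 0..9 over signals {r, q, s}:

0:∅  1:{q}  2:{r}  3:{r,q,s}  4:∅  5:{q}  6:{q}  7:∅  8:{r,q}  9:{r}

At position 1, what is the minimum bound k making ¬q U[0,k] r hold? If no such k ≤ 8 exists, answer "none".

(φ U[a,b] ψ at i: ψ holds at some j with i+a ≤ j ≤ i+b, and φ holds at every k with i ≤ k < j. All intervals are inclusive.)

Need earliest j ≥ 1 with r, and ¬q at every k in [1,j-1].
  j=1: rhs fails.
  j=2: rhs holds but lhs fails at k=1.
  j=3: rhs holds but lhs fails at k=1.
  j=4: rhs fails.
  j=5: rhs fails.
  j=6: rhs fails.
  j=7: rhs fails.
  j=8: rhs holds but lhs fails at k=1.
  j=9: rhs holds but lhs fails at k=1.
No witness within the range → none.

none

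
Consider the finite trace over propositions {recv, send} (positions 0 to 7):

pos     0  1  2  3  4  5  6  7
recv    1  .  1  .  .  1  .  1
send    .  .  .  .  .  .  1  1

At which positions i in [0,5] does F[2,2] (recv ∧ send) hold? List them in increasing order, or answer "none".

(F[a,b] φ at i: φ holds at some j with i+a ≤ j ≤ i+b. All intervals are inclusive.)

5

Evaluate at each i in [0,5]:
  i=0: ✗ (none in [2,2])
  i=1: ✗ (none in [3,3])
  i=2: ✗ (none in [4,4])
  i=3: ✗ (none in [5,5])
  i=4: ✗ (none in [6,6])
  i=5: ✓ (witness j=7)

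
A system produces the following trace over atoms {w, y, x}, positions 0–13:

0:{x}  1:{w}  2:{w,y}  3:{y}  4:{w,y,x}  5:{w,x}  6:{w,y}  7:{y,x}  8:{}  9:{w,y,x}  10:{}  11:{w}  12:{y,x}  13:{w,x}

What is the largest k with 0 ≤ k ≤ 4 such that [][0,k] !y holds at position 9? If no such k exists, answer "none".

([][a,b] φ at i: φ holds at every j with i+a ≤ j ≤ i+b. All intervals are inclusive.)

!y must hold from j=9 onward; find where it first fails.
  j=9: fails → no k works.

none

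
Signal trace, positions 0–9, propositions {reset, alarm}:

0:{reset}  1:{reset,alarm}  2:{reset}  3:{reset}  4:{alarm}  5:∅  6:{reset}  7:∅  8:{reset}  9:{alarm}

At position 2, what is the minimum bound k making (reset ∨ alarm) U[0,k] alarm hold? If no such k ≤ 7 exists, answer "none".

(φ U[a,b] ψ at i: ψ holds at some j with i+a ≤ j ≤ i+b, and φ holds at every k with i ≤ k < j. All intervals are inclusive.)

2

Need earliest j ≥ 2 with alarm, and (reset ∨ alarm) at every k in [2,j-1].
  j=2: rhs fails.
  j=3: rhs fails.
  j=4: rhs holds; lhs holds on [2,3]. k = 2.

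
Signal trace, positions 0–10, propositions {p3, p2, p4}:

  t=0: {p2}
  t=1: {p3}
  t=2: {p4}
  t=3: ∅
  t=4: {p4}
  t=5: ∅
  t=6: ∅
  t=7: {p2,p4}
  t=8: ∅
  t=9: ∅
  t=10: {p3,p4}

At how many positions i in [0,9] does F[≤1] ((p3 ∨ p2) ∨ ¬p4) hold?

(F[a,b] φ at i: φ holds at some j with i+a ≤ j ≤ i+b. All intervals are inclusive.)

10

Evaluate at each i in [0,9]:
  i=0: ✓ (witness j=0)
  i=1: ✓ (witness j=1)
  i=2: ✓ (witness j=3)
  i=3: ✓ (witness j=3)
  i=4: ✓ (witness j=5)
  i=5: ✓ (witness j=5)
  i=6: ✓ (witness j=6)
  i=7: ✓ (witness j=7)
  i=8: ✓ (witness j=8)
  i=9: ✓ (witness j=9)
Positions where it holds: {0, 1, 2, 3, 4, 5, 6, 7, 8, 9} → 10.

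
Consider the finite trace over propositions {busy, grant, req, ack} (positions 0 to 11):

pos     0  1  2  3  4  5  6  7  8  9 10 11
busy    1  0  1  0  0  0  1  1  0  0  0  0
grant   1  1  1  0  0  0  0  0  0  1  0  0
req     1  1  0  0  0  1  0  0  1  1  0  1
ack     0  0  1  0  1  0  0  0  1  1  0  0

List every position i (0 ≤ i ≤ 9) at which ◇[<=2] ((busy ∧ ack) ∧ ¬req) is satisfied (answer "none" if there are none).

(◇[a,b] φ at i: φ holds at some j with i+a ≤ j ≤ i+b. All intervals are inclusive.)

0, 1, 2

Evaluate at each i in [0,9]:
  i=0: ✓ (witness j=2)
  i=1: ✓ (witness j=2)
  i=2: ✓ (witness j=2)
  i=3: ✗ (none in [3,5])
  i=4: ✗ (none in [4,6])
  i=5: ✗ (none in [5,7])
  i=6: ✗ (none in [6,8])
  i=7: ✗ (none in [7,9])
  i=8: ✗ (none in [8,10])
  i=9: ✗ (none in [9,11])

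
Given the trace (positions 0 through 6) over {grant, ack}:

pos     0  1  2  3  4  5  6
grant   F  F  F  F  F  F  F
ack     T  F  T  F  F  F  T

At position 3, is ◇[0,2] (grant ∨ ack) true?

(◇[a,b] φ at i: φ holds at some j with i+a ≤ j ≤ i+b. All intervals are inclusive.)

No

Check (grant ∨ ack) at each j in [3,5]:
  j=3: false
  j=4: false
  j=5: false
No position in the window satisfies it → formula fails.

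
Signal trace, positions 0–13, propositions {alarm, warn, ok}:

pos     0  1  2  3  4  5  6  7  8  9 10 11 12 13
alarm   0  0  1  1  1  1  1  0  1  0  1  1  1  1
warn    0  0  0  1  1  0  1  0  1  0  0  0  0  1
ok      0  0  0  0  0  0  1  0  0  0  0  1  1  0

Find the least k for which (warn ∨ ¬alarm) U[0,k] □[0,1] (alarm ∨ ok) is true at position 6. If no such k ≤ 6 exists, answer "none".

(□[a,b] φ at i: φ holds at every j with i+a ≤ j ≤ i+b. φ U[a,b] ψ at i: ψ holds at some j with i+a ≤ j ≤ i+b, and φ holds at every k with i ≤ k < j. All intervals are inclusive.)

4

Need earliest j ≥ 6 with □[0,1] (alarm ∨ ok), and (warn ∨ ¬alarm) at every k in [6,j-1].
  j=6: rhs fails.
  j=7: rhs fails.
  j=8: rhs fails.
  j=9: rhs fails.
  j=10: rhs holds; lhs holds on [6,9]. k = 4.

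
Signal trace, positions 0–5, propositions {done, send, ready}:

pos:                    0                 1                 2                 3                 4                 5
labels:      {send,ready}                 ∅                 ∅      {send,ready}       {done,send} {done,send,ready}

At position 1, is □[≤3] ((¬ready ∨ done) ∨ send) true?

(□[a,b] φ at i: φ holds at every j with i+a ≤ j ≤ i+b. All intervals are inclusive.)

Yes

Check ((¬ready ∨ done) ∨ send) at every j in [1,4]:
  j=1: true
  j=2: true
  j=3: true
  j=4: true
All positions satisfy it → formula holds.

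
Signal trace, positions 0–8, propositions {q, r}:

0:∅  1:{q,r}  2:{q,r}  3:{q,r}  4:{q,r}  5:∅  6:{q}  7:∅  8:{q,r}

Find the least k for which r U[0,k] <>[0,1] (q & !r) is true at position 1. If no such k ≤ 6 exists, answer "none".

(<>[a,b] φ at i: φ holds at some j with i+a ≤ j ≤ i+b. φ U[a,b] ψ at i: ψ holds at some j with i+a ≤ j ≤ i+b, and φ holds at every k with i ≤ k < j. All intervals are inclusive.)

4

Need earliest j ≥ 1 with <>[0,1] (q & !r), and r at every k in [1,j-1].
  j=1: rhs fails.
  j=2: rhs fails.
  j=3: rhs fails.
  j=4: rhs fails.
  j=5: rhs holds; lhs holds on [1,4]. k = 4.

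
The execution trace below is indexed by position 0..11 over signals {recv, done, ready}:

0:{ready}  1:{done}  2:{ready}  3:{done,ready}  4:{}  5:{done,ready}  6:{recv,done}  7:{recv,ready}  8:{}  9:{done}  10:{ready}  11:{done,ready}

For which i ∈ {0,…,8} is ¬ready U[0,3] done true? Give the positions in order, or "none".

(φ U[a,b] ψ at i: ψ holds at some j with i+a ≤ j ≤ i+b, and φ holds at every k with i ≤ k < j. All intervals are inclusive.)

Evaluate at each i in [0,8]:
  i=0: ✗ (lhs fails at k=0 before rhs at j=1)
  i=1: ✓ (rhs at j=1)
  i=2: ✗ (lhs fails at k=2 before rhs at j=3)
  i=3: ✓ (rhs at j=3)
  i=4: ✓ (rhs at j=5; lhs holds on [4,4])
  i=5: ✓ (rhs at j=5)
  i=6: ✓ (rhs at j=6)
  i=7: ✗ (lhs fails at k=7 before rhs at j=9)
  i=8: ✓ (rhs at j=9; lhs holds on [8,8])

1, 3, 4, 5, 6, 8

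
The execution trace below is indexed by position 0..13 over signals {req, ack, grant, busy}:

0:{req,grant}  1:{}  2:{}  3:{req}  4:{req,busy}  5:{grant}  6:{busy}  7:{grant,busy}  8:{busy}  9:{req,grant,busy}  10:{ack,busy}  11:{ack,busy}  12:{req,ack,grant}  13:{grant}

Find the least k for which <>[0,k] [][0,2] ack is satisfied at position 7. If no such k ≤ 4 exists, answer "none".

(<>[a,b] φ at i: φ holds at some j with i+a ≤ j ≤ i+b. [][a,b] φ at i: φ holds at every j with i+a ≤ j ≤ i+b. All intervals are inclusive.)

Scan j = 7,8,… for [][0,2] ack:
  j=7: fails
  j=8: fails
  j=9: fails
  j=10: holds
First hit at j=10, so smallest k = 10-7 = 3.

3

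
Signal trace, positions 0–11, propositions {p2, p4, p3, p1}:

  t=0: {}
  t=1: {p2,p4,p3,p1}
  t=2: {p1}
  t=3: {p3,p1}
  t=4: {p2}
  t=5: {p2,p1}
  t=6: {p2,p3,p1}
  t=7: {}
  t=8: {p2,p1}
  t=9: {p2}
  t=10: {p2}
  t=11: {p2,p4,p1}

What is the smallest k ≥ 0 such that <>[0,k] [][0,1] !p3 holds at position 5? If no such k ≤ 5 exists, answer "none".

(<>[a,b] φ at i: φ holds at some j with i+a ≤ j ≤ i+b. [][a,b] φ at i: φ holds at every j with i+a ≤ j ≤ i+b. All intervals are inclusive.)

Scan j = 5,6,… for [][0,1] !p3:
  j=5: fails
  j=6: fails
  j=7: holds
First hit at j=7, so smallest k = 7-5 = 2.

2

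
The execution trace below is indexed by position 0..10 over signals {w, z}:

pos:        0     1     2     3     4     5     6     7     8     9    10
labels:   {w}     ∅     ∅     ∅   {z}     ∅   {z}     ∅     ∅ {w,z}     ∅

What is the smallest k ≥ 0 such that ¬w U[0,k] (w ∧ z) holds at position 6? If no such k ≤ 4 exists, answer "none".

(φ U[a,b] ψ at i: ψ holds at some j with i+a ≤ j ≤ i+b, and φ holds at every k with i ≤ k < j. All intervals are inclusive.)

Need earliest j ≥ 6 with (w ∧ z), and ¬w at every k in [6,j-1].
  j=6: rhs fails.
  j=7: rhs fails.
  j=8: rhs fails.
  j=9: rhs holds; lhs holds on [6,8]. k = 3.

3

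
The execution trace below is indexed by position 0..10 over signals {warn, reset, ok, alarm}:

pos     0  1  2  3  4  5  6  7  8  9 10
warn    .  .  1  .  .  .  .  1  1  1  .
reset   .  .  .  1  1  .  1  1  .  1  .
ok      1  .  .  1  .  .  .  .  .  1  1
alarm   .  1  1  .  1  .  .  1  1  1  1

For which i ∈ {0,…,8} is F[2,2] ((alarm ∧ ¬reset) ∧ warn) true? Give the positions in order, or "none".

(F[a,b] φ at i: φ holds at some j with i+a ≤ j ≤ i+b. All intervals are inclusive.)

Evaluate at each i in [0,8]:
  i=0: ✓ (witness j=2)
  i=1: ✗ (none in [3,3])
  i=2: ✗ (none in [4,4])
  i=3: ✗ (none in [5,5])
  i=4: ✗ (none in [6,6])
  i=5: ✗ (none in [7,7])
  i=6: ✓ (witness j=8)
  i=7: ✗ (none in [9,9])
  i=8: ✗ (none in [10,10])

0, 6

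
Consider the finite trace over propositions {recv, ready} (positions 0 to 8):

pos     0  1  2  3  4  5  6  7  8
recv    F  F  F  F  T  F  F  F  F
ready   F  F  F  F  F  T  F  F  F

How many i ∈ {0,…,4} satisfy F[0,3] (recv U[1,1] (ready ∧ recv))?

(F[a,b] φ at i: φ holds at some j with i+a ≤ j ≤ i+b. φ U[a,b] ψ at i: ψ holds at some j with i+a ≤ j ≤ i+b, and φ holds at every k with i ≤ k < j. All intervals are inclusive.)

Evaluate at each i in [0,4]:
  i=0: ✗ (none in [0,3])
  i=1: ✗ (none in [1,4])
  i=2: ✗ (none in [2,5])
  i=3: ✗ (none in [3,6])
  i=4: ✗ (none in [4,7])
Positions where it holds: {} → 0.

0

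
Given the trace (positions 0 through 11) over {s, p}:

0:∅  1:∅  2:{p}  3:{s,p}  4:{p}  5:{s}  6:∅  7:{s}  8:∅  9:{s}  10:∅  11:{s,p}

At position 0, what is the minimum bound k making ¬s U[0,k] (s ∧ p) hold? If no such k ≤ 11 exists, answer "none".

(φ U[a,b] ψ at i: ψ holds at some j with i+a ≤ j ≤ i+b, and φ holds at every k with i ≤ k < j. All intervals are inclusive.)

3

Need earliest j ≥ 0 with (s ∧ p), and ¬s at every k in [0,j-1].
  j=0: rhs fails.
  j=1: rhs fails.
  j=2: rhs fails.
  j=3: rhs holds; lhs holds on [0,2]. k = 3.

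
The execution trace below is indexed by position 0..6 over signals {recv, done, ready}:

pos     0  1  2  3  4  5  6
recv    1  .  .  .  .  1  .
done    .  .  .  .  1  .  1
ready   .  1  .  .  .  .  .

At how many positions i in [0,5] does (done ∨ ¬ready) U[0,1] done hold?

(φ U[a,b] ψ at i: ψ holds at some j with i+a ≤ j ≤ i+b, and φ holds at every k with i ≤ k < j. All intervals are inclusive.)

3

Evaluate at each i in [0,5]:
  i=0: ✗ (no rhs in [0,1])
  i=1: ✗ (no rhs in [1,2])
  i=2: ✗ (no rhs in [2,3])
  i=3: ✓ (rhs at j=4; lhs holds on [3,3])
  i=4: ✓ (rhs at j=4)
  i=5: ✓ (rhs at j=6; lhs holds on [5,5])
Positions where it holds: {3, 4, 5} → 3.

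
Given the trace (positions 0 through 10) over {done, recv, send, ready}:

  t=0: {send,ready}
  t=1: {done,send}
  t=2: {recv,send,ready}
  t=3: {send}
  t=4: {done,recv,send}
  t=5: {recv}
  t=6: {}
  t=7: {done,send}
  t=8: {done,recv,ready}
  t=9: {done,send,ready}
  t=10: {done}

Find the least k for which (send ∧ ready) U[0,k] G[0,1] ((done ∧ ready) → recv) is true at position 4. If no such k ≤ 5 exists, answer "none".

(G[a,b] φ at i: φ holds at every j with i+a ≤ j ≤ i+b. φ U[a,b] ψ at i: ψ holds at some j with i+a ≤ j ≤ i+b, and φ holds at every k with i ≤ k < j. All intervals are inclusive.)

Need earliest j ≥ 4 with G[0,1] ((done ∧ ready) → recv), and (send ∧ ready) at every k in [4,j-1].
  j=4: rhs holds (empty prefix). k = 0.

0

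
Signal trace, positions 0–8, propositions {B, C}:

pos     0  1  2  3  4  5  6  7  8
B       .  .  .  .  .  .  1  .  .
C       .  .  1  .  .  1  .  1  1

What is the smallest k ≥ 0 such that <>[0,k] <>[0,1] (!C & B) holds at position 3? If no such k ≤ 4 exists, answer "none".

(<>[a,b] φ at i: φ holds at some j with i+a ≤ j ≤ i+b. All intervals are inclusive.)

2

Scan j = 3,4,… for <>[0,1] (!C & B):
  j=3: fails
  j=4: fails
  j=5: holds
First hit at j=5, so smallest k = 5-3 = 2.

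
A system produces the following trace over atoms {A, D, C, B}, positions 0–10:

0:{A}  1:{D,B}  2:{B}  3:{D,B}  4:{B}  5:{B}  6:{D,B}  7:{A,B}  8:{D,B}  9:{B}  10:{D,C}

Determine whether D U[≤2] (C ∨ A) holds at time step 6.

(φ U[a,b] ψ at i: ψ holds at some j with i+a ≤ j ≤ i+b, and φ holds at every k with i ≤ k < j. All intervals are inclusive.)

Need some j in [6,8] with (C ∨ A), and D at every k in [6,j-1].
  j=6: (C ∨ A) false.
  j=7: (C ∨ A) holds; D holds at every k in [6,6] → satisfied.

Yes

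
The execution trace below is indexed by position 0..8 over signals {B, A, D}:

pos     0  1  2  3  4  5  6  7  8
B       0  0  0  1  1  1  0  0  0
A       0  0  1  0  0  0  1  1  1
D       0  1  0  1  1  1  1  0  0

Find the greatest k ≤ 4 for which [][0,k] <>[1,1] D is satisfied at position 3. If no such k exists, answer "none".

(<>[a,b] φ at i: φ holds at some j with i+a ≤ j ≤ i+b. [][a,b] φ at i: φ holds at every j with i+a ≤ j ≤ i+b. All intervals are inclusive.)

<>[1,1] D must hold from j=3 onward; find where it first fails.
  j=3: holds
  j=4: holds
  j=5: holds
  j=6: fails
Holds on [3,5], so largest k = 2.

2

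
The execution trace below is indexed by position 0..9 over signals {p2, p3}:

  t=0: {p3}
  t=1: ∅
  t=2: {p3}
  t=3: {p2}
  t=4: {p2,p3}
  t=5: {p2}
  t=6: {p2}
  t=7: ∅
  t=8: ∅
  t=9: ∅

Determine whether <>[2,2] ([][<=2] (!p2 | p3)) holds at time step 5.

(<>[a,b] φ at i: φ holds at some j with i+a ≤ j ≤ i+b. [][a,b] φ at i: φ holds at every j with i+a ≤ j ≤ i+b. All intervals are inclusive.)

Check [][<=2] (!p2 | p3) at each j in [7,7]:
  j=7: holds on [7,9]
Found at j=7 → formula holds.

Yes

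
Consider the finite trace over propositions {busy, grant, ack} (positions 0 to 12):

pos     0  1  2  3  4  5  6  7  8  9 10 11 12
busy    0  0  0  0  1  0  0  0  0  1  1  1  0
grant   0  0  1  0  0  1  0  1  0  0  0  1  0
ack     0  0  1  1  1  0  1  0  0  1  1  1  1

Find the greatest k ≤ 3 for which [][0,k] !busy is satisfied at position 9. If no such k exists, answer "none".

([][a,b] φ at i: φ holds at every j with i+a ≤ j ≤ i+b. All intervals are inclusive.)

!busy must hold from j=9 onward; find where it first fails.
  j=9: fails → no k works.

none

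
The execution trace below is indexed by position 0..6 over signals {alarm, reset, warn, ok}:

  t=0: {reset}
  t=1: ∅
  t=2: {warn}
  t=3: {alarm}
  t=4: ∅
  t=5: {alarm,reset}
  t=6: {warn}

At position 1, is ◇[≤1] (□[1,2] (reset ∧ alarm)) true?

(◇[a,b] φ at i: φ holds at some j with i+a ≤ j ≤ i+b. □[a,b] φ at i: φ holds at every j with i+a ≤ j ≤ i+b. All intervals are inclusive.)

Does not hold

Check □[1,2] (reset ∧ alarm) at each j in [1,2]:
  j=1: fails at 2
  j=2: fails at 3
No position in the window satisfies it → formula fails.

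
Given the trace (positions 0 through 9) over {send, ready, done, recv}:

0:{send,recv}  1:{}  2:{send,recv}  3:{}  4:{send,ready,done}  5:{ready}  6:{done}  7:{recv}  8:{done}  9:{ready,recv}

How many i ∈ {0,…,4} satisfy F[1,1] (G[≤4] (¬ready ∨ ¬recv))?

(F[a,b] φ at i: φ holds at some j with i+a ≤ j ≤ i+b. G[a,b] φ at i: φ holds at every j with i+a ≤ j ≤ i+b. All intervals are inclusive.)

Evaluate at each i in [0,4]:
  i=0: ✓ (witness j=1)
  i=1: ✓ (witness j=2)
  i=2: ✓ (witness j=3)
  i=3: ✓ (witness j=4)
  i=4: ✗ (none in [5,5])
Positions where it holds: {0, 1, 2, 3} → 4.

4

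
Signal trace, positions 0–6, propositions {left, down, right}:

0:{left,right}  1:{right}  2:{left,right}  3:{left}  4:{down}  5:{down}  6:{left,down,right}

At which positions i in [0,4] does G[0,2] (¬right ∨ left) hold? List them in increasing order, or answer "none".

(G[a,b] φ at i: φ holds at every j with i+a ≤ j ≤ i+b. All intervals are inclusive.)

Evaluate at each i in [0,4]:
  i=0: ✗ (fails at j=1)
  i=1: ✗ (fails at j=1)
  i=2: ✓ (all of [2,4])
  i=3: ✓ (all of [3,5])
  i=4: ✓ (all of [4,6])

2, 3, 4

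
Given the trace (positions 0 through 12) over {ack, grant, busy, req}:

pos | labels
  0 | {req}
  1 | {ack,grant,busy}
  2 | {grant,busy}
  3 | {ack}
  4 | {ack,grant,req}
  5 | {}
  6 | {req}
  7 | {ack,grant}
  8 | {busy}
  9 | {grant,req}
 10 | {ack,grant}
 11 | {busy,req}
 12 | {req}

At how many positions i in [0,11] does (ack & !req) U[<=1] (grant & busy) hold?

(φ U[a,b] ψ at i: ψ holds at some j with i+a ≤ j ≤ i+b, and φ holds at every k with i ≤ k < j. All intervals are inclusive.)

2

Evaluate at each i in [0,11]:
  i=0: ✗ (lhs fails at k=0 before rhs at j=1)
  i=1: ✓ (rhs at j=1)
  i=2: ✓ (rhs at j=2)
  i=3: ✗ (no rhs in [3,4])
  i=4: ✗ (no rhs in [4,5])
  i=5: ✗ (no rhs in [5,6])
  i=6: ✗ (no rhs in [6,7])
  i=7: ✗ (no rhs in [7,8])
  i=8: ✗ (no rhs in [8,9])
  i=9: ✗ (no rhs in [9,10])
  i=10: ✗ (no rhs in [10,11])
  i=11: ✗ (no rhs in [11,12])
Positions where it holds: {1, 2} → 2.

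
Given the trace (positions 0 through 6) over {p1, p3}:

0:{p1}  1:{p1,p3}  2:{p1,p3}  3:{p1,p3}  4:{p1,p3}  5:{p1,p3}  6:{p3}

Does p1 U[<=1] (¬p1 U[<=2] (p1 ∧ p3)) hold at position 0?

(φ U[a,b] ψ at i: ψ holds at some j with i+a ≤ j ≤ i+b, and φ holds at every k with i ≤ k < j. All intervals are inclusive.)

Need some j in [0,1] with (¬p1 U[<=2] (p1 ∧ p3)), and p1 at every k in [0,j-1].
  j=0: (¬p1 U[<=2] (p1 ∧ p3)) — fails.
  j=1: (¬p1 U[<=2] (p1 ∧ p3)) holds; p1 holds at every k in [0,0] → satisfied.

Yes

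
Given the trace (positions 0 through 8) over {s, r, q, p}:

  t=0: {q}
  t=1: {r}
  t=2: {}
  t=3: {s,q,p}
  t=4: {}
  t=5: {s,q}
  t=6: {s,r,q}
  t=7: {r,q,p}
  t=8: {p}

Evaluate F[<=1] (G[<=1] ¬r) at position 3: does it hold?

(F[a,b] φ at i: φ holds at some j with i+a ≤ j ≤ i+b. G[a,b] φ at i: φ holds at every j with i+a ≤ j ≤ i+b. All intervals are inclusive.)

Check G[<=1] ¬r at each j in [3,4]:
  j=3: holds on [3,4]
  j=4: holds on [4,5]
Found at j=3 → formula holds.

Holds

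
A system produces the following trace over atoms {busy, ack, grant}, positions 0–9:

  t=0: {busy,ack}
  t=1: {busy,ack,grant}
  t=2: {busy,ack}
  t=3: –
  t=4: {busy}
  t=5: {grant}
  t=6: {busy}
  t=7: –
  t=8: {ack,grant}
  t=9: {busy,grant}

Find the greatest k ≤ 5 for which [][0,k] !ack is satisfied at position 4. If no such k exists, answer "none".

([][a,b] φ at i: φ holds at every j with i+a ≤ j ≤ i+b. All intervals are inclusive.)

!ack must hold from j=4 onward; find where it first fails.
  j=4: holds
  j=5: holds
  j=6: holds
  j=7: holds
  j=8: fails
Holds on [4,7], so largest k = 3.

3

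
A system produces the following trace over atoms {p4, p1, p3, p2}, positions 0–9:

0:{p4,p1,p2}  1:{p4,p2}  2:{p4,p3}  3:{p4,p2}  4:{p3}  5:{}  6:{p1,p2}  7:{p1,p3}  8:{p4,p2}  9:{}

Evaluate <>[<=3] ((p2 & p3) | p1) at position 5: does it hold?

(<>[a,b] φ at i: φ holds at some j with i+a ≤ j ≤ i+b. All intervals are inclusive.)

Check ((p2 & p3) | p1) at each j in [5,8]:
  j=5: false
  j=6: true
  j=7: true
  j=8: false
Found at j=6 → formula holds.

True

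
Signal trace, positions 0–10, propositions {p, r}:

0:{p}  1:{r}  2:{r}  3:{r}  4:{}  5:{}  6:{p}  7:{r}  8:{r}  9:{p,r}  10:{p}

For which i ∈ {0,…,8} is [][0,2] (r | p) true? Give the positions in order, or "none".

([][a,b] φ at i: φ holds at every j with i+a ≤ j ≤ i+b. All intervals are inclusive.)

Evaluate at each i in [0,8]:
  i=0: ✓ (all of [0,2])
  i=1: ✓ (all of [1,3])
  i=2: ✗ (fails at j=4)
  i=3: ✗ (fails at j=4)
  i=4: ✗ (fails at j=4)
  i=5: ✗ (fails at j=5)
  i=6: ✓ (all of [6,8])
  i=7: ✓ (all of [7,9])
  i=8: ✓ (all of [8,10])

0, 1, 6, 7, 8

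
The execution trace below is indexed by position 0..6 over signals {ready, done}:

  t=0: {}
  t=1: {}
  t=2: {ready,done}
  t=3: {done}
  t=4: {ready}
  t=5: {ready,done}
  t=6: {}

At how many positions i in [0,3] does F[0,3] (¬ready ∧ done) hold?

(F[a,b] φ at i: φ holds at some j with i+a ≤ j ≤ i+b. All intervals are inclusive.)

4

Evaluate at each i in [0,3]:
  i=0: ✓ (witness j=3)
  i=1: ✓ (witness j=3)
  i=2: ✓ (witness j=3)
  i=3: ✓ (witness j=3)
Positions where it holds: {0, 1, 2, 3} → 4.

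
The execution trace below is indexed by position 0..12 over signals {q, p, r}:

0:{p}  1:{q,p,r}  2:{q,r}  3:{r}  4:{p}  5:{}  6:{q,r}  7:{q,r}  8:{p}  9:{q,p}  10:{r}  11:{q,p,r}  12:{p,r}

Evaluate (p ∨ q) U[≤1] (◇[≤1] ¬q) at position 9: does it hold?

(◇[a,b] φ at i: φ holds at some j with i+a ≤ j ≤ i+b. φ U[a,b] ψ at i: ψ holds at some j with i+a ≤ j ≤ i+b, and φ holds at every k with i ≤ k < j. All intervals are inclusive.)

True

Need some j in [9,10] with ◇[≤1] ¬q, and (p ∨ q) at every k in [9,j-1].
  j=9: ◇[≤1] ¬q holds; no prefix to check → satisfied.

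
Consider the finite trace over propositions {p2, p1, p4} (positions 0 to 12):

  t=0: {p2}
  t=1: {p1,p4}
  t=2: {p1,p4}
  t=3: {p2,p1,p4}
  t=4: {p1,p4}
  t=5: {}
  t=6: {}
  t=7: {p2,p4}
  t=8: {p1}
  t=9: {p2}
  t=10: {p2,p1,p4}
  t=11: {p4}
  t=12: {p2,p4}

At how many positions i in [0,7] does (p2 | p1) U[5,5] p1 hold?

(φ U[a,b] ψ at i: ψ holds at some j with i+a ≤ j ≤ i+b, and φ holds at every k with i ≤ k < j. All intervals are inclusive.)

Evaluate at each i in [0,7]:
  i=0: ✗ (no rhs in [5,5])
  i=1: ✗ (no rhs in [6,6])
  i=2: ✗ (no rhs in [7,7])
  i=3: ✗ (lhs fails at k=5 before rhs at j=8)
  i=4: ✗ (no rhs in [9,9])
  i=5: ✗ (lhs fails at k=5 before rhs at j=10)
  i=6: ✗ (no rhs in [11,11])
  i=7: ✗ (no rhs in [12,12])
Positions where it holds: {} → 0.

0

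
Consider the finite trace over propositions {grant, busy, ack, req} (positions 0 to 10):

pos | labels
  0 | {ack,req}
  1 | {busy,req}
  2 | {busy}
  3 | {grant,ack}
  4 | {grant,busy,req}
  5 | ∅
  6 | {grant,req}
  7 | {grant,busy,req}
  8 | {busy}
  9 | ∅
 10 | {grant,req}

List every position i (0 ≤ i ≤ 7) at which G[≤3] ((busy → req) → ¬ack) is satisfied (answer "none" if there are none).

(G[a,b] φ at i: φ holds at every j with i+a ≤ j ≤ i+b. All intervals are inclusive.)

4, 5, 6, 7

Evaluate at each i in [0,7]:
  i=0: ✗ (fails at j=0)
  i=1: ✗ (fails at j=3)
  i=2: ✗ (fails at j=3)
  i=3: ✗ (fails at j=3)
  i=4: ✓ (all of [4,7])
  i=5: ✓ (all of [5,8])
  i=6: ✓ (all of [6,9])
  i=7: ✓ (all of [7,10])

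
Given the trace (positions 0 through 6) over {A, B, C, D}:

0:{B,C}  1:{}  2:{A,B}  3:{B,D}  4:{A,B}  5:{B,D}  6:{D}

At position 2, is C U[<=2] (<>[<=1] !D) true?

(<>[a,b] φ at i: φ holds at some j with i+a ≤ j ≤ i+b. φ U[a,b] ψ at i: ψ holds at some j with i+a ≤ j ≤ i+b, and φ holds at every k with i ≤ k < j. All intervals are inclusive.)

Yes

Need some j in [2,4] with <>[<=1] !D, and C at every k in [2,j-1].
  j=2: <>[<=1] !D holds; no prefix to check → satisfied.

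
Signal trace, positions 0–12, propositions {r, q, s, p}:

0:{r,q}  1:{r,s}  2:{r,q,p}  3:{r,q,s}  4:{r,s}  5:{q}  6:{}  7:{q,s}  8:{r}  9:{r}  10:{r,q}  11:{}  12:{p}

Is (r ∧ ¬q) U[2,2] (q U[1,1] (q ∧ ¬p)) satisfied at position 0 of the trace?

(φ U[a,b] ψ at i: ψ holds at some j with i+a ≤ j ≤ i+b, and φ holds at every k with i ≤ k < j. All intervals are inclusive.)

False

Need some j in [2,2] with (q U[1,1] (q ∧ ¬p)), and (r ∧ ¬q) at every k in [0,j-1].
  j=2: (q U[1,1] (q ∧ ¬p)) holds, but (r ∧ ¬q) fails at k=0 → not this j.
No j in the window works → until fails.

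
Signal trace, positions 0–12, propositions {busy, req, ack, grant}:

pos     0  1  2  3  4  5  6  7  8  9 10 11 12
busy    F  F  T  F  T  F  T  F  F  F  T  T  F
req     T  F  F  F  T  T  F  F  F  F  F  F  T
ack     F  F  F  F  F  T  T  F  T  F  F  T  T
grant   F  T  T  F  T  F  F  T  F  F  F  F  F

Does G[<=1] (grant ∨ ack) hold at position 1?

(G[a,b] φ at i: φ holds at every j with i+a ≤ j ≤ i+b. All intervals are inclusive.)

Check (grant ∨ ack) at every j in [1,2]:
  j=1: true
  j=2: true
All positions satisfy it → formula holds.

True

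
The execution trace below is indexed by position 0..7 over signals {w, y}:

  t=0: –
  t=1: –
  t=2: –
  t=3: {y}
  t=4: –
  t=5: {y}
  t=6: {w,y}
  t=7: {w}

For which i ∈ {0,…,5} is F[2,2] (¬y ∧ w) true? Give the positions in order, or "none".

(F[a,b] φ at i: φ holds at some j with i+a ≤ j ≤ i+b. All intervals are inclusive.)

5

Evaluate at each i in [0,5]:
  i=0: ✗ (none in [2,2])
  i=1: ✗ (none in [3,3])
  i=2: ✗ (none in [4,4])
  i=3: ✗ (none in [5,5])
  i=4: ✗ (none in [6,6])
  i=5: ✓ (witness j=7)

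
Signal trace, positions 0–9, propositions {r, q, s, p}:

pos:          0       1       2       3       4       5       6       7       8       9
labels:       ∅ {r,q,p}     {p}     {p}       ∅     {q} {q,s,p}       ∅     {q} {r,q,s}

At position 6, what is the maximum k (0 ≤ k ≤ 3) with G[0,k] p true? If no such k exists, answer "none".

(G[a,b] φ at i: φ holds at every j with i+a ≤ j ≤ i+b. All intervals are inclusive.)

0

p must hold from j=6 onward; find where it first fails.
  j=6: holds
  j=7: fails
Holds on [6,6], so largest k = 0.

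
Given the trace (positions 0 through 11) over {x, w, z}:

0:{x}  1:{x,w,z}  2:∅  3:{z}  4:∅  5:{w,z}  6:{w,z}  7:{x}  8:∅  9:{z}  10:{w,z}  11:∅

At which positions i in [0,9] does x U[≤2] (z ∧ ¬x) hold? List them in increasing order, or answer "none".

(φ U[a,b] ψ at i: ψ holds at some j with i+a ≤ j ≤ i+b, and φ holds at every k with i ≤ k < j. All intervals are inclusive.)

3, 5, 6, 9

Evaluate at each i in [0,9]:
  i=0: ✗ (no rhs in [0,2])
  i=1: ✗ (lhs fails at k=2 before rhs at j=3)
  i=2: ✗ (lhs fails at k=2 before rhs at j=3)
  i=3: ✓ (rhs at j=3)
  i=4: ✗ (lhs fails at k=4 before rhs at j=5)
  i=5: ✓ (rhs at j=5)
  i=6: ✓ (rhs at j=6)
  i=7: ✗ (lhs fails at k=8 before rhs at j=9)
  i=8: ✗ (lhs fails at k=8 before rhs at j=9)
  i=9: ✓ (rhs at j=9)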